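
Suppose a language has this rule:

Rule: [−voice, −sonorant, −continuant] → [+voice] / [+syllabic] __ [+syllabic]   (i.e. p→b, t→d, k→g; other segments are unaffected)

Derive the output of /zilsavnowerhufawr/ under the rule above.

No segment of /zilsavnowerhufawr/ meets the structural description of the rule, so the form surfaces unchanged.

zilsavnowerhufawr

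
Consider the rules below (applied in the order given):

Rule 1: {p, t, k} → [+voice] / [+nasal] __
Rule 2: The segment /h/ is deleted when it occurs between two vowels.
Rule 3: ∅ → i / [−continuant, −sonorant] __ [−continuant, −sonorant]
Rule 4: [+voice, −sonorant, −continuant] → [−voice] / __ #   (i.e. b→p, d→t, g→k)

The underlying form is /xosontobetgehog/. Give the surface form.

Rule 1 (post-nasal voicing): /t/ is a voiceless stop immediately after the nasal /n/, so it voices to [d]. /xosontobetgehog/ → xosondobetgehog.
Rule 2 (intervocalic h-deletion): /h/ occurs between vowels /e/ and /o/, so it deletes. /xosondobetgehog/ → xosondobetgeog.
Rule 3 (stop-cluster i-epenthesis): /t/ and /g/ form a stop–stop cluster, so [i] is inserted between them. /xosondobetgeog/ → xosondobetigeog.
Rule 4 (final devoicing): /g/ is a voiced stop in word-final position, so it devoices to [k]. /xosondobetigeog/ → xosondobetigeok.

xosondobetigeok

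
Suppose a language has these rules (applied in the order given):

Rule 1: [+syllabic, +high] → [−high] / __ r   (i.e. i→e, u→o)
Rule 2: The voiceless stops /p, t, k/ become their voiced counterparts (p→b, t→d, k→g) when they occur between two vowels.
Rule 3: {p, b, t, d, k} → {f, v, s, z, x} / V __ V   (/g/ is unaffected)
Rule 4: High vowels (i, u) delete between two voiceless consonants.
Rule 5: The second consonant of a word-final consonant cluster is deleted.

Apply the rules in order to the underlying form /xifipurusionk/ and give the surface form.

xfivorusion

Rule 1 (pre-rhotic lowering): /u/ is a high vowel immediately before /r/, so it lowers to [o]. /xifipurusionk/ → xifiporusionk.
Rule 2 (intervocalic voicing): /p/ is a voiceless stop between vowels /i/ and /o/, so it voices to [b]. /xifiporusionk/ → xifiborusionk.
Rule 3 (intervocalic spirantization): /b/ is a stop between vowels /i/ and /o/, so it spirantizes to the fricative [v]. /xifiborusionk/ → xifivorusionk.
Rule 4 (high vowel syncope): /i/ is a high vowel flanked by voiceless consonants /x/ and /f/, so it deletes. /xifivorusionk/ → xfivorusionk.
Rule 5 (final cluster simplification): /k/ is the second consonant of a word-final cluster /nk/, so it deletes. /xfivorusionk/ → xfivorusion.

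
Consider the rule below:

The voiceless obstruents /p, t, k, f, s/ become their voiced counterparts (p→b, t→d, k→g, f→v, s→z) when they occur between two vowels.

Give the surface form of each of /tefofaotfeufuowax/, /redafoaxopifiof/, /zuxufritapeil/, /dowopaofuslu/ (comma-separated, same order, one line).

tevovaotfeuvuowax, redavoaxobiviof, zuxufridabeil, dowobaovuslu

/tefofaotfeufuowax/: /f/ is a voiceless obstruent between vowels /e/ and /o/, so it voices to [v]. /f/ is a voiceless obstruent between vowels /o/ and /a/, so it voices to [v]. /f/ is a voiceless obstruent between vowels /u/ and /u/, so it voices to [v]. → [tevovaotfeuvuowax].
/redafoaxopifiof/: /f/ is a voiceless obstruent between vowels /a/ and /o/, so it voices to [v]. /p/ is a voiceless obstruent between vowels /o/ and /i/, so it voices to [b]. /f/ is a voiceless obstruent between vowels /i/ and /i/, so it voices to [v]. → [redavoaxobiviof].
/zuxufritapeil/: /t/ is a voiceless obstruent between vowels /i/ and /a/, so it voices to [d]. /p/ is a voiceless obstruent between vowels /a/ and /e/, so it voices to [b]. → [zuxufridabeil].
/dowopaofuslu/: /p/ is a voiceless obstruent between vowels /o/ and /a/, so it voices to [b]. /f/ is a voiceless obstruent between vowels /o/ and /u/, so it voices to [v]. → [dowobaovuslu].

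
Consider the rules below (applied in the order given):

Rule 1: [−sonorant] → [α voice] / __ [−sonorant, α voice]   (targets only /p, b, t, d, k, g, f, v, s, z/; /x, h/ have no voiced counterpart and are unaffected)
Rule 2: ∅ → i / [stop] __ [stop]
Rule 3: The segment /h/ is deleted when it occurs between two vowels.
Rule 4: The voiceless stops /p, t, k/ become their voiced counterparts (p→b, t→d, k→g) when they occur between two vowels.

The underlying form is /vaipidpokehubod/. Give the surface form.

vaibidibogeubod

Rule 1 (regressive voicing assimilation): /d/ precedes the voiceless obstruent /p/, so it devoices to [t] by assimilation. /vaipidpokehubod/ → vaipitpokehubod.
Rule 2 (stop-cluster i-epenthesis): /t/ and /p/ form a stop–stop cluster, so [i] is inserted between them. /vaipitpokehubod/ → vaipitipokehubod.
Rule 3 (intervocalic h-deletion): /h/ occurs between vowels /e/ and /u/, so it deletes. /vaipitipokehubod/ → vaipitipokeubod.
Rule 4 (intervocalic voicing): /p/ is a voiceless stop between vowels /i/ and /i/, so it voices to [b]. /t/ is a voiceless stop between vowels /i/ and /i/, so it voices to [d]. /p/ is a voiceless stop between vowels /i/ and /o/, so it voices to [b]. /k/ is a voiceless stop between vowels /o/ and /e/, so it voices to [g]. /vaipitipokeubod/ → vaibidibogeubod.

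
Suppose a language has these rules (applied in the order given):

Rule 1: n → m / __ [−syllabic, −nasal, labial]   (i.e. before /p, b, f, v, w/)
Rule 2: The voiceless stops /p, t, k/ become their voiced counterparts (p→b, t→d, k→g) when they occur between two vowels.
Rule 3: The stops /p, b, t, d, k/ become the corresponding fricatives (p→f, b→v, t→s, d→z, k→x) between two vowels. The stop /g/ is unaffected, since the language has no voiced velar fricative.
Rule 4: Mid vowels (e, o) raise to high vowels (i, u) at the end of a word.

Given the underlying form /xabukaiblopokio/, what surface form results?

Rule 1 (nasal place assimilation): no segment meets the environment; /xabukaiblopokio/ is unchanged.
Rule 2 (intervocalic voicing): /k/ is a voiceless stop between vowels /u/ and /a/, so it voices to [g]. /p/ is a voiceless stop between vowels /o/ and /o/, so it voices to [b]. /k/ is a voiceless stop between vowels /o/ and /i/, so it voices to [g]. /xabukaiblopokio/ → xabugaiblobogio.
Rule 3 (intervocalic spirantization): /b/ is a stop between vowels /a/ and /u/, so it spirantizes to the fricative [v]. /b/ is a stop between vowels /o/ and /o/, so it spirantizes to the fricative [v]. /xabugaiblobogio/ → xavugaiblovogio.
Rule 4 (final vowel raising): /o/ is a mid vowel in word-final position, so it raises to [u]. /xavugaiblovogio/ → xavugaiblovogiu.

xavugaiblovogiu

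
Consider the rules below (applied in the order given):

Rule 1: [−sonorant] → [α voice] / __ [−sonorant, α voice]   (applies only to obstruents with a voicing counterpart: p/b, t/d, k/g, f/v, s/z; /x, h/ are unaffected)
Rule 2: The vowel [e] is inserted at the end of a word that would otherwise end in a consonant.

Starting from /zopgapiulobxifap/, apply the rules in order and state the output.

Rule 1 (regressive voicing assimilation): /p/ precedes the voiced obstruent /g/, so it voices to [b] by assimilation. /b/ precedes the voiceless obstruent /x/, so it devoices to [p] by assimilation. /zopgapiulobxifap/ → zobgapiulopxifap.
Rule 2 (final e-epenthesis): the form ends in the consonant /p/, so [e] is inserted word-finally. /zobgapiulopxifap/ → zobgapiulopxifape.

zobgapiulopxifape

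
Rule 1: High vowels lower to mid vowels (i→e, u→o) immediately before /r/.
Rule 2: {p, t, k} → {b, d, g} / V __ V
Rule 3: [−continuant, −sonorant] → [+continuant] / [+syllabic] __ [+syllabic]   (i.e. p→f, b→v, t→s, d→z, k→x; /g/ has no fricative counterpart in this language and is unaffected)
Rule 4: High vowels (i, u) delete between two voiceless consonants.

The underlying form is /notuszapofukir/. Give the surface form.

Rule 1 (pre-rhotic lowering): /i/ is a high vowel immediately before /r/, so it lowers to [e]. /notuszapofukir/ → notuszapofuker.
Rule 2 (intervocalic voicing): /t/ is a voiceless stop between vowels /o/ and /u/, so it voices to [d]. /p/ is a voiceless stop between vowels /a/ and /o/, so it voices to [b]. /k/ is a voiceless stop between vowels /u/ and /e/, so it voices to [g]. /notuszapofuker/ → noduszabofuger.
Rule 3 (intervocalic spirantization): /d/ is a stop between vowels /o/ and /u/, so it spirantizes to the fricative [z]. /b/ is a stop between vowels /a/ and /o/, so it spirantizes to the fricative [v]. /noduszabofuger/ → nozuszavofuger.
Rule 4 (high vowel syncope): no segment meets the environment; /nozuszavofuger/ is unchanged.

nozuszavofuger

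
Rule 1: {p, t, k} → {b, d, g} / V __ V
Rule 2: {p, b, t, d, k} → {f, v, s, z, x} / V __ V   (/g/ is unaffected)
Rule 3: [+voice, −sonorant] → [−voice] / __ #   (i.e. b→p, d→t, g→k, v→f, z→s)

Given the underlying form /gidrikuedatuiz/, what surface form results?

Rule 1 (intervocalic voicing): /k/ is a voiceless stop between vowels /i/ and /u/, so it voices to [g]. /t/ is a voiceless stop between vowels /a/ and /u/, so it voices to [d]. /gidrikuedatuiz/ → gidriguedaduiz.
Rule 2 (intervocalic spirantization): /d/ is a stop between vowels /e/ and /a/, so it spirantizes to the fricative [z]. /d/ is a stop between vowels /a/ and /u/, so it spirantizes to the fricative [z]. /gidriguedaduiz/ → gidriguezazuiz.
Rule 3 (final devoicing): /z/ is a voiced obstruent in word-final position, so it devoices to [s]. /gidriguezazuiz/ → gidriguezazuis.

gidriguezazuis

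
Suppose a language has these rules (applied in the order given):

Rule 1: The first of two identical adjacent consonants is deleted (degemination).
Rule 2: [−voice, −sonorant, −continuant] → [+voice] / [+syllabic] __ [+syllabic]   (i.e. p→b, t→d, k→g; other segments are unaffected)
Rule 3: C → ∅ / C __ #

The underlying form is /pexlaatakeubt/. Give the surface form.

Rule 1 (degemination): no segment meets the environment; /pexlaatakeubt/ is unchanged.
Rule 2 (intervocalic voicing): /t/ is a voiceless stop between vowels /a/ and /a/, so it voices to [d]. /k/ is a voiceless stop between vowels /a/ and /e/, so it voices to [g]. /pexlaatakeubt/ → pexlaadageubt.
Rule 3 (final cluster simplification): /t/ is the second consonant of a word-final cluster /bt/, so it deletes. /pexlaadageubt/ → pexlaadageub.

pexlaadageub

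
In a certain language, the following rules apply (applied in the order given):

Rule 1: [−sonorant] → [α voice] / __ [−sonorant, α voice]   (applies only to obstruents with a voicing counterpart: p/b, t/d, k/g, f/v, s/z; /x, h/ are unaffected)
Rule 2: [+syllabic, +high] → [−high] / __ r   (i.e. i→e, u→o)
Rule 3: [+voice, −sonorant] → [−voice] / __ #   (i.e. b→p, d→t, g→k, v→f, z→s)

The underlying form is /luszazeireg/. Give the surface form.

Rule 1 (regressive voicing assimilation): /s/ precedes the voiced obstruent /z/, so it voices to [z] by assimilation. /luszazeireg/ → luzzazeireg.
Rule 2 (pre-rhotic lowering): /i/ is a high vowel immediately before /r/, so it lowers to [e]. /luzzazeireg/ → luzzazeereg.
Rule 3 (final devoicing): /g/ is a voiced obstruent in word-final position, so it devoices to [k]. /luzzazeereg/ → luzzazeerek.

luzzazeerek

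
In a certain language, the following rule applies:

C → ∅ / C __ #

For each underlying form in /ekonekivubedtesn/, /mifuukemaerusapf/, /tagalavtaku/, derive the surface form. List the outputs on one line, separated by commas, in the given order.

ekonekivubedtes, mifuukemaerusap, tagalavtaku

/ekonekivubedtesn/: /n/ is the second consonant of a word-final cluster /sn/, so it deletes. → [ekonekivubedtes].
/mifuukemaerusapf/: /f/ is the second consonant of a word-final cluster /pf/, so it deletes. → [mifuukemaerusap].
/tagalavtaku/: the rule's environment is not met; surfaces unchanged as [tagalavtaku].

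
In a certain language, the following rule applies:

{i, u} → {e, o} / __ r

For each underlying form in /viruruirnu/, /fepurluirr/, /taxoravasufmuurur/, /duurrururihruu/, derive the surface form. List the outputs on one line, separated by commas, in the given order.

/viruruirnu/: /i/ is a high vowel immediately before /r/, so it lowers to [e]. /u/ is a high vowel immediately before /r/, so it lowers to [o]. /i/ is a high vowel immediately before /r/, so it lowers to [e]. → [veroruernu].
/fepurluirr/: /u/ is a high vowel immediately before /r/, so it lowers to [o]. /i/ is a high vowel immediately before /r/, so it lowers to [e]. → [feporluerr].
/taxoravasufmuurur/: /u/ is a high vowel immediately before /r/, so it lowers to [o]. /u/ is a high vowel immediately before /r/, so it lowers to [o]. → [taxoravasufmuoror].
/duurrururihruu/: /u/ is a high vowel immediately before /r/, so it lowers to [o]. /u/ is a high vowel immediately before /r/, so it lowers to [o]. /u/ is a high vowel immediately before /r/, so it lowers to [o]. → [duorrororihruu].

veroruernu, feporluerr, taxoravasufmuoror, duorrororihruu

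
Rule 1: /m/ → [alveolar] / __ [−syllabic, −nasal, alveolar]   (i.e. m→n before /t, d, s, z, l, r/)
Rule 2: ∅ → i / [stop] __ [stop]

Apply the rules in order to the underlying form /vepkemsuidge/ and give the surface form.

vepikensuidige

Rule 1 (nasal place assimilation): /m/ precedes the alveolar consonant /s/, so it assimilates in place to [n]. /vepkemsuidge/ → vepkensuidge.
Rule 2 (stop-cluster i-epenthesis): /p/ and /k/ form a stop–stop cluster, so [i] is inserted between them. /d/ and /g/ form a stop–stop cluster, so [i] is inserted between them. /vepkensuidge/ → vepikensuidige.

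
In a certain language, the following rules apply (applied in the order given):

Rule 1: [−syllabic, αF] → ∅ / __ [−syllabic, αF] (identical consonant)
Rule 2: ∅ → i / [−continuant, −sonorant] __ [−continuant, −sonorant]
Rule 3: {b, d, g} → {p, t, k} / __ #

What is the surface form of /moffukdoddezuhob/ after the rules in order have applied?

Rule 1 (degemination): /ff/ is a geminate; the first /f/ deletes. /dd/ is a geminate; the first /d/ deletes. /moffukdoddezuhob/ → mofukdodezuhob.
Rule 2 (stop-cluster i-epenthesis): /k/ and /d/ form a stop–stop cluster, so [i] is inserted between them. /mofukdodezuhob/ → mofukidodezuhob.
Rule 3 (final devoicing): /b/ is a voiced stop in word-final position, so it devoices to [p]. /mofukidodezuhob/ → mofukidodezuhop.

mofukidodezuhop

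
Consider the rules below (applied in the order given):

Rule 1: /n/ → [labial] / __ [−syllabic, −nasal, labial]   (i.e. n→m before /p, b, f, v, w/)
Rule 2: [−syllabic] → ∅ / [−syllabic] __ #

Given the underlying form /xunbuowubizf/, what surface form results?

Rule 1 (nasal place assimilation): /n/ precedes the labial consonant /b/, so it assimilates in place to [m]. /xunbuowubizf/ → xumbuowubizf.
Rule 2 (final cluster simplification): /f/ is the second consonant of a word-final cluster /zf/, so it deletes. /xumbuowubizf/ → xumbuowubiz.

xumbuowubiz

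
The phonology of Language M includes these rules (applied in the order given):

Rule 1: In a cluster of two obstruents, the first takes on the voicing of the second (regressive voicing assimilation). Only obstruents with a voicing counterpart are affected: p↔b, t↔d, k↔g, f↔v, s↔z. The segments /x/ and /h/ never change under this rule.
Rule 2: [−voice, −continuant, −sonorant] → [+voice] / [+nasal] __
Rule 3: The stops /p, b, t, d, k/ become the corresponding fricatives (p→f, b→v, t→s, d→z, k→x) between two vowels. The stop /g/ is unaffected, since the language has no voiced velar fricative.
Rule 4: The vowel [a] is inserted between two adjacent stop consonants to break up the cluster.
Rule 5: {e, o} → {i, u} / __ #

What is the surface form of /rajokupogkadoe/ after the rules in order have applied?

rajoxufokakazoi

Rule 1 (regressive voicing assimilation): /g/ precedes the voiceless obstruent /k/, so it devoices to [k] by assimilation. /rajokupogkadoe/ → rajokupokkadoe.
Rule 2 (post-nasal voicing): no segment meets the environment; /rajokupokkadoe/ is unchanged.
Rule 3 (intervocalic spirantization): /k/ is a stop between vowels /o/ and /u/, so it spirantizes to the fricative [x]. /p/ is a stop between vowels /u/ and /o/, so it spirantizes to the fricative [f]. /d/ is a stop between vowels /a/ and /o/, so it spirantizes to the fricative [z]. /rajokupokkadoe/ → rajoxufokkazoe.
Rule 4 (stop-cluster a-epenthesis): /k/ and /k/ form a stop–stop cluster, so [a] is inserted between them. /rajoxufokkazoe/ → rajoxufokakazoe.
Rule 5 (final vowel raising): /e/ is a mid vowel in word-final position, so it raises to [i]. /rajoxufokakazoe/ → rajoxufokakazoi.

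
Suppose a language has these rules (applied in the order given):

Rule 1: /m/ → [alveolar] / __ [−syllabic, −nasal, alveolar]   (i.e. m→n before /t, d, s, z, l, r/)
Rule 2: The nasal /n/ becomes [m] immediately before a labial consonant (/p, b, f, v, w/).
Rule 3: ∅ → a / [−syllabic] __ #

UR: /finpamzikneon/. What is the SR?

Rule 1 (nasal place assimilation): /m/ precedes the alveolar consonant /z/, so it assimilates in place to [n]. /finpamzikneon/ → finpanzikneon.
Rule 2 (nasal place assimilation): /n/ precedes the labial consonant /p/, so it assimilates in place to [m]. /finpanzikneon/ → fimpanzikneon.
Rule 3 (final a-epenthesis): the form ends in the consonant /n/, so [a] is inserted word-finally. /fimpanzikneon/ → fimpanzikneona.

fimpanzikneona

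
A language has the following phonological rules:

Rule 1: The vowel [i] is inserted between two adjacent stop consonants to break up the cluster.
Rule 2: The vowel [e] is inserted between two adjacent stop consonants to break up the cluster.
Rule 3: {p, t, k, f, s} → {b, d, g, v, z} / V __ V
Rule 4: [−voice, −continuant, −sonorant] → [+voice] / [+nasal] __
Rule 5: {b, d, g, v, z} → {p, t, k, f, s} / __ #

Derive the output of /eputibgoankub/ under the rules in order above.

ebudibigoangup

Rule 1 (stop-cluster i-epenthesis): /b/ and /g/ form a stop–stop cluster, so [i] is inserted between them. /eputibgoankub/ → eputibigoankub.
Rule 2 (stop-cluster e-epenthesis): no segment meets the environment; /eputibigoankub/ is unchanged.
Rule 3 (intervocalic voicing): /p/ is a voiceless obstruent between vowels /e/ and /u/, so it voices to [b]. /t/ is a voiceless obstruent between vowels /u/ and /i/, so it voices to [d]. /eputibigoankub/ → ebudibigoankub.
Rule 4 (post-nasal voicing): /k/ is a voiceless stop immediately after the nasal /n/, so it voices to [g]. /ebudibigoankub/ → ebudibigoangub.
Rule 5 (final devoicing): /b/ is a voiced obstruent in word-final position, so it devoices to [p]. /ebudibigoangub/ → ebudibigoangup.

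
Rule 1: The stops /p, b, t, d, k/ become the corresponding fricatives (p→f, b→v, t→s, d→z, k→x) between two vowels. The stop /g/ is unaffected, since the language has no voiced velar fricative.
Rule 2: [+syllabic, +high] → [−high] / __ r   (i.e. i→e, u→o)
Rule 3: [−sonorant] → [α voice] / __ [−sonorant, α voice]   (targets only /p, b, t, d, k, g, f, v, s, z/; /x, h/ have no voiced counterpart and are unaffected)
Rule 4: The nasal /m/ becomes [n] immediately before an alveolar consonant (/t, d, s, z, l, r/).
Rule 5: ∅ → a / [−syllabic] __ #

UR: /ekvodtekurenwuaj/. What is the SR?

egvottexorenwuaja

Rule 1 (intervocalic spirantization): /k/ is a stop between vowels /e/ and /u/, so it spirantizes to the fricative [x]. /ekvodtekurenwuaj/ → ekvodtexurenwuaj.
Rule 2 (pre-rhotic lowering): /u/ is a high vowel immediately before /r/, so it lowers to [o]. /ekvodtexurenwuaj/ → ekvodtexorenwuaj.
Rule 3 (regressive voicing assimilation): /k/ precedes the voiced obstruent /v/, so it voices to [g] by assimilation. /d/ precedes the voiceless obstruent /t/, so it devoices to [t] by assimilation. /ekvodtexorenwuaj/ → egvottexorenwuaj.
Rule 4 (nasal place assimilation): no segment meets the environment; /egvottexorenwuaj/ is unchanged.
Rule 5 (final a-epenthesis): the form ends in the consonant /j/, so [a] is inserted word-finally. /egvottexorenwuaj/ → egvottexorenwuaja.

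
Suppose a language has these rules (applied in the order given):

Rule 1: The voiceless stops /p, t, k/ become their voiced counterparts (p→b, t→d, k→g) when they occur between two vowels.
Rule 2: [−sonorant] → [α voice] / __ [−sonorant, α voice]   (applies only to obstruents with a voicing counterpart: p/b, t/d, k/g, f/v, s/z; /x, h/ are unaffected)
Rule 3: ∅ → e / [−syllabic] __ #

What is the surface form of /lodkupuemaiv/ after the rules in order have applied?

lotkubuemaive

Rule 1 (intervocalic voicing): /p/ is a voiceless stop between vowels /u/ and /u/, so it voices to [b]. /lodkupuemaiv/ → lodkubuemaiv.
Rule 2 (regressive voicing assimilation): /d/ precedes the voiceless obstruent /k/, so it devoices to [t] by assimilation. /lodkubuemaiv/ → lotkubuemaiv.
Rule 3 (final e-epenthesis): the form ends in the consonant /v/, so [e] is inserted word-finally. /lotkubuemaiv/ → lotkubuemaive.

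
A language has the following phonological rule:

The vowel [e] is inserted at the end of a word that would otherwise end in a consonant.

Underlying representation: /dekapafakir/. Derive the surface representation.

dekapafakire

the form ends in the consonant /r/, so [e] is inserted word-finally.
Surface form: [dekapafakire].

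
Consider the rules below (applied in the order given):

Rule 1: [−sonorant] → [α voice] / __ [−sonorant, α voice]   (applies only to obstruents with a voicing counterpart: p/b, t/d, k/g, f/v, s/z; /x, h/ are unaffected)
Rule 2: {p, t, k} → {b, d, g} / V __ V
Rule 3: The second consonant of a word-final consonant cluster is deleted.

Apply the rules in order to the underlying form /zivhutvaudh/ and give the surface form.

zifhudvaut

Rule 1 (regressive voicing assimilation): /v/ precedes the voiceless obstruent /h/, so it devoices to [f] by assimilation. /t/ precedes the voiced obstruent /v/, so it voices to [d] by assimilation. /d/ precedes the voiceless obstruent /h/, so it devoices to [t] by assimilation. /zivhutvaudh/ → zifhudvauth.
Rule 2 (intervocalic voicing): no segment meets the environment; /zifhudvauth/ is unchanged.
Rule 3 (final cluster simplification): /h/ is the second consonant of a word-final cluster /th/, so it deletes. /zifhudvauth/ → zifhudvaut.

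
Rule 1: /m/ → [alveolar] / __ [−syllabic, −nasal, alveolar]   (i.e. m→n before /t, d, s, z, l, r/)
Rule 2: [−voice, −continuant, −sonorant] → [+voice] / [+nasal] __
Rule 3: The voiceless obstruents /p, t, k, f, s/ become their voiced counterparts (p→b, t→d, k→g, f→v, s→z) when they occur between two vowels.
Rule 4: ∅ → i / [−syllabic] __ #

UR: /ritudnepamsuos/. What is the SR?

Rule 1 (nasal place assimilation): /m/ precedes the alveolar consonant /s/, so it assimilates in place to [n]. /ritudnepamsuos/ → ritudnepansuos.
Rule 2 (post-nasal voicing): no segment meets the environment; /ritudnepansuos/ is unchanged.
Rule 3 (intervocalic voicing): /t/ is a voiceless obstruent between vowels /i/ and /u/, so it voices to [d]. /p/ is a voiceless obstruent between vowels /e/ and /a/, so it voices to [b]. /ritudnepansuos/ → ridudnebansuos.
Rule 4 (final i-epenthesis): the form ends in the consonant /s/, so [i] is inserted word-finally. /ridudnebansuos/ → ridudnebansuosi.

ridudnebansuosi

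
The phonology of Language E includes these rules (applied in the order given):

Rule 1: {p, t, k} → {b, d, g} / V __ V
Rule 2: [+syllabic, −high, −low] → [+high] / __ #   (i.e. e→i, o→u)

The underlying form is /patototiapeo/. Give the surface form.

padododiabeu

Rule 1 (intervocalic voicing): /t/ is a voiceless stop between vowels /a/ and /o/, so it voices to [d]. /t/ is a voiceless stop between vowels /o/ and /o/, so it voices to [d]. /t/ is a voiceless stop between vowels /o/ and /i/, so it voices to [d]. /p/ is a voiceless stop between vowels /a/ and /e/, so it voices to [b]. /patototiapeo/ → padododiabeo.
Rule 2 (final vowel raising): /o/ is a mid vowel in word-final position, so it raises to [u]. /padododiabeo/ → padododiabeu.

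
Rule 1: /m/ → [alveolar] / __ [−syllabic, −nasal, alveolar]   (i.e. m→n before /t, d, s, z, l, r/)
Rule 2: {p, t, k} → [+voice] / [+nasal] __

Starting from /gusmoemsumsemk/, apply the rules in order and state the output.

gusmoensunsemg

Rule 1 (nasal place assimilation): /m/ precedes the alveolar consonant /s/, so it assimilates in place to [n]. /m/ precedes the alveolar consonant /s/, so it assimilates in place to [n]. /gusmoemsumsemk/ → gusmoensunsemk.
Rule 2 (post-nasal voicing): /k/ is a voiceless stop immediately after the nasal /m/, so it voices to [g]. /gusmoensunsemk/ → gusmoensunsemg.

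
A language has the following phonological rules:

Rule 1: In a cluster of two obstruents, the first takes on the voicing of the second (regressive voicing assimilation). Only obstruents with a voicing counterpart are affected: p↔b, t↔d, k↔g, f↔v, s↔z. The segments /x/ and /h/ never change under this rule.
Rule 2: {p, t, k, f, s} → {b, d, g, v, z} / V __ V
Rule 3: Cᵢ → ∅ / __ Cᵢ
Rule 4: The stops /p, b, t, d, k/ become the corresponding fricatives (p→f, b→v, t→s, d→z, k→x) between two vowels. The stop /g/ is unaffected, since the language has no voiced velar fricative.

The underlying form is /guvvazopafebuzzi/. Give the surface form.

Rule 1 (regressive voicing assimilation): no segment meets the environment; /guvvazopafebuzzi/ is unchanged.
Rule 2 (intervocalic voicing): /p/ is a voiceless obstruent between vowels /o/ and /a/, so it voices to [b]. /f/ is a voiceless obstruent between vowels /a/ and /e/, so it voices to [v]. /guvvazopafebuzzi/ → guvvazobavebuzzi.
Rule 3 (degemination): /vv/ is a geminate; the first /v/ deletes. /zz/ is a geminate; the first /z/ deletes. /guvvazobavebuzzi/ → guvazobavebuzi.
Rule 4 (intervocalic spirantization): /b/ is a stop between vowels /o/ and /a/, so it spirantizes to the fricative [v]. /b/ is a stop between vowels /e/ and /u/, so it spirantizes to the fricative [v]. /guvazobavebuzi/ → guvazovavevuzi.

guvazovavevuzi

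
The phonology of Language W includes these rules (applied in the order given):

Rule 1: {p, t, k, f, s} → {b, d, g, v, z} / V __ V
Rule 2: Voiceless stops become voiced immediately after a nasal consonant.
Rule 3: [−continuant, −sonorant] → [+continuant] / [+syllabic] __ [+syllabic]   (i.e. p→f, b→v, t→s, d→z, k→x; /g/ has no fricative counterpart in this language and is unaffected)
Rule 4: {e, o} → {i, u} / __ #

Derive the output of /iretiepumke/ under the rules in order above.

Rule 1 (intervocalic voicing): /t/ is a voiceless obstruent between vowels /e/ and /i/, so it voices to [d]. /p/ is a voiceless obstruent between vowels /e/ and /u/, so it voices to [b]. /iretiepumke/ → irediebumke.
Rule 2 (post-nasal voicing): /k/ is a voiceless stop immediately after the nasal /m/, so it voices to [g]. /irediebumke/ → irediebumge.
Rule 3 (intervocalic spirantization): /d/ is a stop between vowels /e/ and /i/, so it spirantizes to the fricative [z]. /b/ is a stop between vowels /e/ and /u/, so it spirantizes to the fricative [v]. /irediebumge/ → irezievumge.
Rule 4 (final vowel raising): /e/ is a mid vowel in word-final position, so it raises to [i]. /irezievumge/ → irezievumgi.

irezievumgi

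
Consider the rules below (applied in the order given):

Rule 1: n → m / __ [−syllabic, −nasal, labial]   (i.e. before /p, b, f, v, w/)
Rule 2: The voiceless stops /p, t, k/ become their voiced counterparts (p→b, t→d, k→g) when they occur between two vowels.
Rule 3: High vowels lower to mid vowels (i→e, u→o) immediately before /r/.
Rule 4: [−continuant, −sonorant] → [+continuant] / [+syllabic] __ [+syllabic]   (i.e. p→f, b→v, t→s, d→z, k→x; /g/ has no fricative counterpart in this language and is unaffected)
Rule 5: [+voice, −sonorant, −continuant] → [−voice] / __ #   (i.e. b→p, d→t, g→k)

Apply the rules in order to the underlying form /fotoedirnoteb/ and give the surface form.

Rule 1 (nasal place assimilation): no segment meets the environment; /fotoedirnoteb/ is unchanged.
Rule 2 (intervocalic voicing): /t/ is a voiceless stop between vowels /o/ and /o/, so it voices to [d]. /t/ is a voiceless stop between vowels /o/ and /e/, so it voices to [d]. /fotoedirnoteb/ → fodoedirnodeb.
Rule 3 (pre-rhotic lowering): /i/ is a high vowel immediately before /r/, so it lowers to [e]. /fodoedirnodeb/ → fodoedernodeb.
Rule 4 (intervocalic spirantization): /d/ is a stop between vowels /o/ and /o/, so it spirantizes to the fricative [z]. /d/ is a stop between vowels /e/ and /e/, so it spirantizes to the fricative [z]. /d/ is a stop between vowels /o/ and /e/, so it spirantizes to the fricative [z]. /fodoedernodeb/ → fozoezernozeb.
Rule 5 (final devoicing): /b/ is a voiced stop in word-final position, so it devoices to [p]. /fozoezernozeb/ → fozoezernozep.

fozoezernozep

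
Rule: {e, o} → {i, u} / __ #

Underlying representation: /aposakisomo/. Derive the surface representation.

/o/ is a mid vowel in word-final position, so it raises to [u].
The other instances of /o/ do not occur in the required environment and remain unchanged.
Surface form: [aposakisomu].

aposakisomu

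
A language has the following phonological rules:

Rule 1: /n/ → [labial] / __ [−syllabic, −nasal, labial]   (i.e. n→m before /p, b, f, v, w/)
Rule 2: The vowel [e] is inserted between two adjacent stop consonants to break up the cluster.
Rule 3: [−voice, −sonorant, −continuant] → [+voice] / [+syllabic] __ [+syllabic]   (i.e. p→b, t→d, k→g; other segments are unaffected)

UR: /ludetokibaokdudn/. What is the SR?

Rule 1 (nasal place assimilation): no segment meets the environment; /ludetokibaokdudn/ is unchanged.
Rule 2 (stop-cluster e-epenthesis): /k/ and /d/ form a stop–stop cluster, so [e] is inserted between them. /ludetokibaokdudn/ → ludetokibaokedudn.
Rule 3 (intervocalic voicing): /t/ is a voiceless stop between vowels /e/ and /o/, so it voices to [d]. /k/ is a voiceless stop between vowels /o/ and /i/, so it voices to [g]. /k/ is a voiceless stop between vowels /o/ and /e/, so it voices to [g]. /ludetokibaokedudn/ → ludedogibaogedudn.

ludedogibaogedudn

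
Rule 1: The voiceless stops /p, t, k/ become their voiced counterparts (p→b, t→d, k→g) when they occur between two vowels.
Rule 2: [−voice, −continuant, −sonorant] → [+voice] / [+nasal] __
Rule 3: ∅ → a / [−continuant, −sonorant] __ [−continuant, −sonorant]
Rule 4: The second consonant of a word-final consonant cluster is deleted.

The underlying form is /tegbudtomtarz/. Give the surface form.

tegabudatomdar

Rule 1 (intervocalic voicing): no segment meets the environment; /tegbudtomtarz/ is unchanged.
Rule 2 (post-nasal voicing): /t/ is a voiceless stop immediately after the nasal /m/, so it voices to [d]. /tegbudtomtarz/ → tegbudtomdarz.
Rule 3 (stop-cluster a-epenthesis): /g/ and /b/ form a stop–stop cluster, so [a] is inserted between them. /d/ and /t/ form a stop–stop cluster, so [a] is inserted between them. /tegbudtomdarz/ → tegabudatomdarz.
Rule 4 (final cluster simplification): /z/ is the second consonant of a word-final cluster /rz/, so it deletes. /tegabudatomdarz/ → tegabudatomdar.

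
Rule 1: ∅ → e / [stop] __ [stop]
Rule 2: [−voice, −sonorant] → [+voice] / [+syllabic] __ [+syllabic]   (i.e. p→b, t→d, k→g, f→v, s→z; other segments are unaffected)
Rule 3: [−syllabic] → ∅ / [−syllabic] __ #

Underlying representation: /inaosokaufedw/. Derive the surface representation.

inaozogauved

Rule 1 (stop-cluster e-epenthesis): no segment meets the environment; /inaosokaufedw/ is unchanged.
Rule 2 (intervocalic voicing): /s/ is a voiceless obstruent between vowels /o/ and /o/, so it voices to [z]. /k/ is a voiceless obstruent between vowels /o/ and /a/, so it voices to [g]. /f/ is a voiceless obstruent between vowels /u/ and /e/, so it voices to [v]. /inaosokaufedw/ → inaozogauvedw.
Rule 3 (final cluster simplification): /w/ is the second consonant of a word-final cluster /dw/, so it deletes. /inaozogauvedw/ → inaozogauved.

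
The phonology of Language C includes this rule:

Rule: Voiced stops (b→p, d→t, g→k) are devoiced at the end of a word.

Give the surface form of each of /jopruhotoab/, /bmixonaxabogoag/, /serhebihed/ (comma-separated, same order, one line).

jopruhotoap, bmixonaxabogoak, serhebihet

/jopruhotoab/: /b/ is a voiced stop in word-final position, so it devoices to [p]. → [jopruhotoap].
/bmixonaxabogoag/: /g/ is a voiced stop in word-final position, so it devoices to [k]. → [bmixonaxabogoak].
/serhebihed/: /d/ is a voiced stop in word-final position, so it devoices to [t]. → [serhebihet].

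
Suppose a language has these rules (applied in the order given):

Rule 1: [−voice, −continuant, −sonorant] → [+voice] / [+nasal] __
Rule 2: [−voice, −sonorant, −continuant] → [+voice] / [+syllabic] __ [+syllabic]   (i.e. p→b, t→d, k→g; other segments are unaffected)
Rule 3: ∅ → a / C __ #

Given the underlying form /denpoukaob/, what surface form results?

denbougaoba

Rule 1 (post-nasal voicing): /p/ is a voiceless stop immediately after the nasal /n/, so it voices to [b]. /denpoukaob/ → denboukaob.
Rule 2 (intervocalic voicing): /k/ is a voiceless stop between vowels /u/ and /a/, so it voices to [g]. /denboukaob/ → denbougaob.
Rule 3 (final a-epenthesis): the form ends in the consonant /b/, so [a] is inserted word-finally. /denbougaob/ → denbougaoba.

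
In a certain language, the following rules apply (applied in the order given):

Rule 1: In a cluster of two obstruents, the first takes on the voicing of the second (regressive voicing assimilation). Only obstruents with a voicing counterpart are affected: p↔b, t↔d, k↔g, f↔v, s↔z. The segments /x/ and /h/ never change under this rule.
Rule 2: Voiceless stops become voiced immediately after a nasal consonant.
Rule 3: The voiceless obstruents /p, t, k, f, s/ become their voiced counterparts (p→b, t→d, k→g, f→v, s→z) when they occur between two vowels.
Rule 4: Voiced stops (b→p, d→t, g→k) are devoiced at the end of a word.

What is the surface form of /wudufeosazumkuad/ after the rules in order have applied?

wuduveozazumguat

Rule 1 (regressive voicing assimilation): no segment meets the environment; /wudufeosazumkuad/ is unchanged.
Rule 2 (post-nasal voicing): /k/ is a voiceless stop immediately after the nasal /m/, so it voices to [g]. /wudufeosazumkuad/ → wudufeosazumguad.
Rule 3 (intervocalic voicing): /f/ is a voiceless obstruent between vowels /u/ and /e/, so it voices to [v]. /s/ is a voiceless obstruent between vowels /o/ and /a/, so it voices to [z]. /wudufeosazumguad/ → wuduveozazumguad.
Rule 4 (final devoicing): /d/ is a voiced stop in word-final position, so it devoices to [t]. /wuduveozazumguad/ → wuduveozazumguat.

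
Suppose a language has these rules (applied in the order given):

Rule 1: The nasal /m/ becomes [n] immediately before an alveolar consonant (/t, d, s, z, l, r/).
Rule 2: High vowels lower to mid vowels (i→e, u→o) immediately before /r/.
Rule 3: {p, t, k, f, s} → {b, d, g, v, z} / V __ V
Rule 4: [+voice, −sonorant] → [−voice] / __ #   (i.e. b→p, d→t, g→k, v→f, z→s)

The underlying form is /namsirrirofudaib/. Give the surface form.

nanserrerovudaip

Rule 1 (nasal place assimilation): /m/ precedes the alveolar consonant /s/, so it assimilates in place to [n]. /namsirrirofudaib/ → nansirrirofudaib.
Rule 2 (pre-rhotic lowering): /i/ is a high vowel immediately before /r/, so it lowers to [e]. /i/ is a high vowel immediately before /r/, so it lowers to [e]. /nansirrirofudaib/ → nanserrerofudaib.
Rule 3 (intervocalic voicing): /f/ is a voiceless obstruent between vowels /o/ and /u/, so it voices to [v]. /nanserrerofudaib/ → nanserrerovudaib.
Rule 4 (final devoicing): /b/ is a voiced obstruent in word-final position, so it devoices to [p]. /nanserrerovudaib/ → nanserrerovudaip.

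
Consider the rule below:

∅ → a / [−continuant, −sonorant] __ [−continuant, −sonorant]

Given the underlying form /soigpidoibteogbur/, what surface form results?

/g/ and /p/ form a stop–stop cluster, so [a] is inserted between them.
/b/ and /t/ form a stop–stop cluster, so [a] is inserted between them.
/g/ and /b/ form a stop–stop cluster, so [a] is inserted between them.
Surface form: [soigapidoibateogabur].

soigapidoibateogabur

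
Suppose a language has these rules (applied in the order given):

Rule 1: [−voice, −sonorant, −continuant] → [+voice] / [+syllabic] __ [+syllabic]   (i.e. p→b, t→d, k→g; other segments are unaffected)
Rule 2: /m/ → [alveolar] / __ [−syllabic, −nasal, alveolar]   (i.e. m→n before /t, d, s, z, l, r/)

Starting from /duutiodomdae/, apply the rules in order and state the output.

duudiodondae

Rule 1 (intervocalic voicing): /t/ is a voiceless stop between vowels /u/ and /i/, so it voices to [d]. /duutiodomdae/ → duudiodomdae.
Rule 2 (nasal place assimilation): /m/ precedes the alveolar consonant /d/, so it assimilates in place to [n]. /duudiodomdae/ → duudiodondae.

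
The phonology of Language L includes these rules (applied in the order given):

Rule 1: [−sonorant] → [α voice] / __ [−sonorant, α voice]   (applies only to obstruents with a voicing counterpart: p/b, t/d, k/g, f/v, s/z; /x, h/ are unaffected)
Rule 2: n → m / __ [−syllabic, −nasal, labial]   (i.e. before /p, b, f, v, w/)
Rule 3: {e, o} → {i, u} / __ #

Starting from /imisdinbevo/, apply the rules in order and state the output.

Rule 1 (regressive voicing assimilation): /s/ precedes the voiced obstruent /d/, so it voices to [z] by assimilation. /imisdinbevo/ → imizdinbevo.
Rule 2 (nasal place assimilation): /n/ precedes the labial consonant /b/, so it assimilates in place to [m]. /imizdinbevo/ → imizdimbevo.
Rule 3 (final vowel raising): /o/ is a mid vowel in word-final position, so it raises to [u]. /imizdimbevo/ → imizdimbevu.

imizdimbevu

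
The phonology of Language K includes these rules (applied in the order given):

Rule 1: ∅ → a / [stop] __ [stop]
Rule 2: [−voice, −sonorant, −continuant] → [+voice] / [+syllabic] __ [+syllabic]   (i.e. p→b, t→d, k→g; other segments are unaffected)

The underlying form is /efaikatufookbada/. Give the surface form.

efaigadufoogabada

Rule 1 (stop-cluster a-epenthesis): /k/ and /b/ form a stop–stop cluster, so [a] is inserted between them. /efaikatufookbada/ → efaikatufookabada.
Rule 2 (intervocalic voicing): /k/ is a voiceless stop between vowels /i/ and /a/, so it voices to [g]. /t/ is a voiceless stop between vowels /a/ and /u/, so it voices to [d]. /k/ is a voiceless stop between vowels /o/ and /a/, so it voices to [g]. /efaikatufookabada/ → efaigadufoogabada.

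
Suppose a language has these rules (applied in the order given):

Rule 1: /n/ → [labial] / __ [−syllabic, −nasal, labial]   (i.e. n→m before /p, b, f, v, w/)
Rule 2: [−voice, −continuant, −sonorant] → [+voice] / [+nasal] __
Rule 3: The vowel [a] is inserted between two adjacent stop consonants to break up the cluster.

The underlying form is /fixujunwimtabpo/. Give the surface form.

Rule 1 (nasal place assimilation): /n/ precedes the labial consonant /w/, so it assimilates in place to [m]. /fixujunwimtabpo/ → fixujumwimtabpo.
Rule 2 (post-nasal voicing): /t/ is a voiceless stop immediately after the nasal /m/, so it voices to [d]. /fixujumwimtabpo/ → fixujumwimdabpo.
Rule 3 (stop-cluster a-epenthesis): /b/ and /p/ form a stop–stop cluster, so [a] is inserted between them. /fixujumwimdabpo/ → fixujumwimdabapo.

fixujumwimdabapo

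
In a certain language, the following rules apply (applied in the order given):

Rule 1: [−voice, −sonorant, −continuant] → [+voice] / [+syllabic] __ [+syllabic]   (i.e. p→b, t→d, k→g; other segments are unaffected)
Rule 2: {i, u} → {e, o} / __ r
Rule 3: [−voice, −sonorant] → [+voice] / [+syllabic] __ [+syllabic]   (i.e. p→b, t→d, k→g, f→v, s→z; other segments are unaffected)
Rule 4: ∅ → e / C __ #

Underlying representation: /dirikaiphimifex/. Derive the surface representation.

Rule 1 (intervocalic voicing): /k/ is a voiceless stop between vowels /i/ and /a/, so it voices to [g]. /dirikaiphimifex/ → dirigaiphimifex.
Rule 2 (pre-rhotic lowering): /i/ is a high vowel immediately before /r/, so it lowers to [e]. /dirigaiphimifex/ → derigaiphimifex.
Rule 3 (intervocalic voicing): /f/ is a voiceless obstruent between vowels /i/ and /e/, so it voices to [v]. /derigaiphimifex/ → derigaiphimivex.
Rule 4 (final e-epenthesis): the form ends in the consonant /x/, so [e] is inserted word-finally. /derigaiphimivex/ → derigaiphimivexe.

derigaiphimivexe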